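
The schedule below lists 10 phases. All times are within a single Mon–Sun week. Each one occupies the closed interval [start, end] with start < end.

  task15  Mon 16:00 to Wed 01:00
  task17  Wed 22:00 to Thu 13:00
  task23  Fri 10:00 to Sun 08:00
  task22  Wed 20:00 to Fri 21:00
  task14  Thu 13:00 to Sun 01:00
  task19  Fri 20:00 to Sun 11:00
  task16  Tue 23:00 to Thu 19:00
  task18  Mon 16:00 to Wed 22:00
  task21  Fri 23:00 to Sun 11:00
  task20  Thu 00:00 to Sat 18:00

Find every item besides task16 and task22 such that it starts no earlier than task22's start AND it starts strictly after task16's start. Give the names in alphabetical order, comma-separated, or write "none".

task14, task17, task19, task20, task21, task23

Conditions: its start is no earlier than task22's start (X.start >= Wed 20:00) AND its start is strictly after task16's start (X.start > Tue 23:00).
task14: start Thu 13:00 >= Wed 20:00? ✓; start Thu 13:00 > Tue 23:00? ✓ → yes.
task15: start Mon 16:00 >= Wed 20:00? ✗; start Mon 16:00 > Tue 23:00? ✗ → no.
task17: start Wed 22:00 >= Wed 20:00? ✓; start Wed 22:00 > Tue 23:00? ✓ → yes.
task18: start Mon 16:00 >= Wed 20:00? ✗; start Mon 16:00 > Tue 23:00? ✗ → no.
task19: start Fri 20:00 >= Wed 20:00? ✓; start Fri 20:00 > Tue 23:00? ✓ → yes.
task20: start Thu 00:00 >= Wed 20:00? ✓; start Thu 00:00 > Tue 23:00? ✓ → yes.
task21: start Fri 23:00 >= Wed 20:00? ✓; start Fri 23:00 > Tue 23:00? ✓ → yes.
task23: start Fri 10:00 >= Wed 20:00? ✓; start Fri 10:00 > Tue 23:00? ✓ → yes.
Result: task14, task17, task19, task20, task21, task23.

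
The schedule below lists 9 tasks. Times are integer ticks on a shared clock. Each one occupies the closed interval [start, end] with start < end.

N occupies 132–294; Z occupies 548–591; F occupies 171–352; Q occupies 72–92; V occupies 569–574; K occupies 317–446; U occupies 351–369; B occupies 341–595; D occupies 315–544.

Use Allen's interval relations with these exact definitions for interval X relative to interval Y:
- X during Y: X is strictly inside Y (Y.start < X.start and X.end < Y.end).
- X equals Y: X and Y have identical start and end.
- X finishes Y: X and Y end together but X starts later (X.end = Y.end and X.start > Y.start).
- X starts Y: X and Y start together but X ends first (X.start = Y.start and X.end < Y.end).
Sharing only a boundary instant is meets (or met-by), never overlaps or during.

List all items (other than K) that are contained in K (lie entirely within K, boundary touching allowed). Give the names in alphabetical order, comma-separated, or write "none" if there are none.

U

Target K = [317, 446].
B [341, 595] → overlapped-by → no.
D [315, 544] → contains → no.
F [171, 352] → overlaps → no.
N [132, 294] → before → no.
Q [72, 92] → before → no.
U [351, 369] → during → yes.
V [569, 574] → after → no.
Z [548, 591] → after → no.
Result: U.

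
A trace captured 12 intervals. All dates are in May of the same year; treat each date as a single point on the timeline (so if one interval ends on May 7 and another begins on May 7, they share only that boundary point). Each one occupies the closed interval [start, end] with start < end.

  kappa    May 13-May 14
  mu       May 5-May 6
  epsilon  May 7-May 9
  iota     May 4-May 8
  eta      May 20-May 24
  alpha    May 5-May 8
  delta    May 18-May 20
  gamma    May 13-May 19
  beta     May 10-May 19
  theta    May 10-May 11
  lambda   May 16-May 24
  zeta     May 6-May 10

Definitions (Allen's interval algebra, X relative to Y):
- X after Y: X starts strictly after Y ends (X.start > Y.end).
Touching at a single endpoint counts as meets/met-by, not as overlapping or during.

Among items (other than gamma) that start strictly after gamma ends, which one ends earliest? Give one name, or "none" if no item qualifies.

Target gamma = [May 13, May 19].
alpha [May 5, May 8] → before → excluded.
beta [May 10, May 19] → finished-by → excluded.
delta [May 18, May 20] → overlapped-by → excluded.
epsilon [May 7, May 9] → before → excluded.
eta [May 20, May 24] → after → candidate.
iota [May 4, May 8] → before → excluded.
kappa [May 13, May 14] → starts → excluded.
lambda [May 16, May 24] → overlapped-by → excluded.
mu [May 5, May 6] → before → excluded.
theta [May 10, May 11] → before → excluded.
zeta [May 6, May 10] → before → excluded.
Among candidates, earliest end is May 24 → eta.

eta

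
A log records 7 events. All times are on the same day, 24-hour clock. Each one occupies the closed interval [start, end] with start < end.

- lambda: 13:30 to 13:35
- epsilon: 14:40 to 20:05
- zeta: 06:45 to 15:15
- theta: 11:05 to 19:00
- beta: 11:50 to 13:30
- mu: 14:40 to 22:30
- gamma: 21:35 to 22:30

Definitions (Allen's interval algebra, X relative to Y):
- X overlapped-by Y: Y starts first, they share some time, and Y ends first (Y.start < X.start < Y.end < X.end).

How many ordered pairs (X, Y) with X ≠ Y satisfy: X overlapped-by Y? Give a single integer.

Checking all 42 ordered pairs for relation 'overlapped-by'; matching pairs in alphabetical order:
(epsilon, theta): epsilon overlapped-by theta ✓
(epsilon, zeta): epsilon overlapped-by zeta ✓
(mu, theta): mu overlapped-by theta ✓
(mu, zeta): mu overlapped-by zeta ✓
(theta, zeta): theta overlapped-by zeta ✓
Count: 5.

5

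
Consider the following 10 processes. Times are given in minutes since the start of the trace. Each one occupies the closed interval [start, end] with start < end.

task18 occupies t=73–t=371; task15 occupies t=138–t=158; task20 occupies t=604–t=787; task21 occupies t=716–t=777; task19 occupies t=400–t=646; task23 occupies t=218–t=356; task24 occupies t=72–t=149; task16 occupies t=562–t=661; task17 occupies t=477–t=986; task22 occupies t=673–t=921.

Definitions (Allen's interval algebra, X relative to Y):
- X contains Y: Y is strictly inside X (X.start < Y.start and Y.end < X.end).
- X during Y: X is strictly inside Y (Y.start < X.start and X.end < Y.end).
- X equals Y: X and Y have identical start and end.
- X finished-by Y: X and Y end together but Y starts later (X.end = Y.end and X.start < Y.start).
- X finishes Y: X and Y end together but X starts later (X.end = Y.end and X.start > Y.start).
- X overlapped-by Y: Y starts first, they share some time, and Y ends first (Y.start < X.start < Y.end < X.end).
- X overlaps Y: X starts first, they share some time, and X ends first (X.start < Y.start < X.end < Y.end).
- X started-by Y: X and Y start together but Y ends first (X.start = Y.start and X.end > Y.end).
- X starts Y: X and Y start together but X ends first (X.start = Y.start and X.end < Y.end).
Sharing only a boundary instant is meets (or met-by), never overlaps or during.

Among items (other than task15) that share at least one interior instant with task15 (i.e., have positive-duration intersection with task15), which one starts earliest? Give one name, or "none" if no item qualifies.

Target task15 = [t=138, t=158].
task16 [t=562, t=661] → after → excluded.
task17 [t=477, t=986] → after → excluded.
task18 [t=73, t=371] → contains → candidate.
task19 [t=400, t=646] → after → excluded.
task20 [t=604, t=787] → after → excluded.
task21 [t=716, t=777] → after → excluded.
task22 [t=673, t=921] → after → excluded.
task23 [t=218, t=356] → after → excluded.
task24 [t=72, t=149] → overlaps → candidate.
Among candidates, earliest start is t=72 → task24.

task24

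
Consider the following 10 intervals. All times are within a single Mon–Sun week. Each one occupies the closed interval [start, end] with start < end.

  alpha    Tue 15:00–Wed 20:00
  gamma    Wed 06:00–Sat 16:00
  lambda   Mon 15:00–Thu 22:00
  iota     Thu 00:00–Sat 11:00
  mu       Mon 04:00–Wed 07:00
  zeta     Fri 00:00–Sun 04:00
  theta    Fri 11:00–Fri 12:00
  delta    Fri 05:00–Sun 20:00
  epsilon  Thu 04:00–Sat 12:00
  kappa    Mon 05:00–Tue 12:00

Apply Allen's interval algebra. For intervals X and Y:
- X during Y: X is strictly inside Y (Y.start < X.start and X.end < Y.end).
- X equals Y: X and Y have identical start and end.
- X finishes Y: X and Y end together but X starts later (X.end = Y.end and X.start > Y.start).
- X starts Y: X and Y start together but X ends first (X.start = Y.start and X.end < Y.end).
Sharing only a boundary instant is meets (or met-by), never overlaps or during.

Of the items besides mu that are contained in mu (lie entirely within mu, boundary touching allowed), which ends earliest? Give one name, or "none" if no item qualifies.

Target mu = [Mon 04:00, Wed 07:00].
alpha [Tue 15:00, Wed 20:00] → overlapped-by → excluded.
delta [Fri 05:00, Sun 20:00] → after → excluded.
epsilon [Thu 04:00, Sat 12:00] → after → excluded.
gamma [Wed 06:00, Sat 16:00] → overlapped-by → excluded.
iota [Thu 00:00, Sat 11:00] → after → excluded.
kappa [Mon 05:00, Tue 12:00] → during → candidate.
lambda [Mon 15:00, Thu 22:00] → overlapped-by → excluded.
theta [Fri 11:00, Fri 12:00] → after → excluded.
zeta [Fri 00:00, Sun 04:00] → after → excluded.
Among candidates, earliest end is Tue 12:00 → kappa.

kappa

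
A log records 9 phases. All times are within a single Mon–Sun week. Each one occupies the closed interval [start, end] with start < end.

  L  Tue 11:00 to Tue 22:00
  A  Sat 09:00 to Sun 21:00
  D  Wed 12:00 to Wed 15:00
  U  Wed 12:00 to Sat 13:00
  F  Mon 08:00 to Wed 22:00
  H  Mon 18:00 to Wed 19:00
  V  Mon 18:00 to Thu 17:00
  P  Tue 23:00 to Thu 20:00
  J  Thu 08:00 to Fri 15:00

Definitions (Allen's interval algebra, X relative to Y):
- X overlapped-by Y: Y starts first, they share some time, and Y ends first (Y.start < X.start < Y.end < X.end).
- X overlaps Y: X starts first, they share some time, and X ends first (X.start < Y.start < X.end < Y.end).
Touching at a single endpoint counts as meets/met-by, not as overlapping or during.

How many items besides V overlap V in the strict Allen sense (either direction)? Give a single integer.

4

Target V = [Mon 18:00, Thu 17:00].
A [Sat 09:00, Sun 21:00] → after → no.
D [Wed 12:00, Wed 15:00] → during → no.
F [Mon 08:00, Wed 22:00] → overlaps → counts.
H [Mon 18:00, Wed 19:00] → starts → no.
J [Thu 08:00, Fri 15:00] → overlapped-by → counts.
L [Tue 11:00, Tue 22:00] → during → no.
P [Tue 23:00, Thu 20:00] → overlapped-by → counts.
U [Wed 12:00, Sat 13:00] → overlapped-by → counts.
Total: 4.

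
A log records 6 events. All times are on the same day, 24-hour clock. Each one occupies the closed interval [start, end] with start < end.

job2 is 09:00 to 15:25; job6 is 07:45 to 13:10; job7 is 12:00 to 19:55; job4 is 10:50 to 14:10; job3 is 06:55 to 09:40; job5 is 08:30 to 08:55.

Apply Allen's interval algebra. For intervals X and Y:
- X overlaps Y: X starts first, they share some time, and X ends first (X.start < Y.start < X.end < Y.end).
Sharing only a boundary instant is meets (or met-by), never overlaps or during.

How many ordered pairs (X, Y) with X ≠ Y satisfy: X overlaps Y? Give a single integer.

7

Checking all 30 ordered pairs for relation 'overlaps'; matching pairs in alphabetical order:
(job2, job7): job2 overlaps job7 ✓
(job3, job2): job3 overlaps job2 ✓
(job3, job6): job3 overlaps job6 ✓
(job4, job7): job4 overlaps job7 ✓
(job6, job2): job6 overlaps job2 ✓
(job6, job4): job6 overlaps job4 ✓
(job6, job7): job6 overlaps job7 ✓
Count: 7.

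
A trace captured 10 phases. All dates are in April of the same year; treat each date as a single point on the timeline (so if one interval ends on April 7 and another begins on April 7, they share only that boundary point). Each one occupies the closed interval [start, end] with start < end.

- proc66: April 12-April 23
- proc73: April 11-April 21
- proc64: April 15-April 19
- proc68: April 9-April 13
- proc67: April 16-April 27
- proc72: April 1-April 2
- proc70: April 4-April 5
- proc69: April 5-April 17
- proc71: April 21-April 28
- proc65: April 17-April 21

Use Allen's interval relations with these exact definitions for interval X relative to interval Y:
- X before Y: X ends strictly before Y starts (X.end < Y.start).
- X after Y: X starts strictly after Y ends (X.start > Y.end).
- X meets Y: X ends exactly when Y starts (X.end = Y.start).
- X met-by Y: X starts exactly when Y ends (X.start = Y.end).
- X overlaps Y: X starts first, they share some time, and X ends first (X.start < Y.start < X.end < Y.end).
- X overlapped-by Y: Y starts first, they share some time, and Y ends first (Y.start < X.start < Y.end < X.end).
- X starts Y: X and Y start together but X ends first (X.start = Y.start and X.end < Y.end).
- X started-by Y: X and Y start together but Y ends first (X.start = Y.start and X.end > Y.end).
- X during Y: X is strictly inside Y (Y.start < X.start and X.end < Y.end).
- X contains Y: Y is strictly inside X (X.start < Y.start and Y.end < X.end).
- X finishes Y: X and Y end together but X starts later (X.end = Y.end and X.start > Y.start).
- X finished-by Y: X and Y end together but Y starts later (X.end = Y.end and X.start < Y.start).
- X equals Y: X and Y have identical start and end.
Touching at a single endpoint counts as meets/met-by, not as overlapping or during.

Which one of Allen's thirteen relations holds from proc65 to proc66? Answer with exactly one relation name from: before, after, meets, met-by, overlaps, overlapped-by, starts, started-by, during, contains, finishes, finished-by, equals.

proc65 = [April 17, April 21]; proc66 = [April 12, April 23].
Compare endpoints: proc65.start > proc66.start, proc65.start < proc66.end, proc65.end > proc66.start, proc65.end < proc66.end.
That pattern is 'during'.

during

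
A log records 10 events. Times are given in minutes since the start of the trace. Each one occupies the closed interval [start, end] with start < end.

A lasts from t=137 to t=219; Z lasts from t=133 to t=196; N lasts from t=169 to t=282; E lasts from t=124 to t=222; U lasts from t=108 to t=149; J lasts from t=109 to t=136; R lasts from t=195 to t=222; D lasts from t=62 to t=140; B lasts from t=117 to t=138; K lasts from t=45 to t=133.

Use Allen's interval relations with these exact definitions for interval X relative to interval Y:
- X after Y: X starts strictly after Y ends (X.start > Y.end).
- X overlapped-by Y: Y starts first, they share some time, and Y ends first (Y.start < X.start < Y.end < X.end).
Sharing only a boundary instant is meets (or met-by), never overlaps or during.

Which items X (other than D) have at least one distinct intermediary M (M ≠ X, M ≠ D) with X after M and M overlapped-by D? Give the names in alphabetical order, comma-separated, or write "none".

Target D = [t=62, t=140].
Intermediaries M with M overlapped-by D: A, E, U, Z.
Via A — items with X after A: none.
Via E — items with X after E: none.
Via U — items with X after U: N, R.
Via Z — items with X after Z: none.
Union: N, R.

N, R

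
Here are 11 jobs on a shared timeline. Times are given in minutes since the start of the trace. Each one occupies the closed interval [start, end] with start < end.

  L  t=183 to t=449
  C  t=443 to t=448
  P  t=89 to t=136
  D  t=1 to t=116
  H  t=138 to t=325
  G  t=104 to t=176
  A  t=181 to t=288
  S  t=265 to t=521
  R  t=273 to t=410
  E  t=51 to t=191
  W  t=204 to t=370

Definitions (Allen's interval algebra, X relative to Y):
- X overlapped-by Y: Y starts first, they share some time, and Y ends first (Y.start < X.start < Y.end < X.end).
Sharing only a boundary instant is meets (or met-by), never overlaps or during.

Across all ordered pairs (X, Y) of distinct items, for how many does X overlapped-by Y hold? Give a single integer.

19

Checking all 110 ordered pairs for relation 'overlapped-by'; matching pairs in alphabetical order:
(A, E): A overlapped-by E ✓
(E, D): E overlapped-by D ✓
(G, D): G overlapped-by D ✓
(G, P): G overlapped-by P ✓
(H, E): H overlapped-by E ✓
(H, G): H overlapped-by G ✓
(L, A): L overlapped-by A ✓
(L, E): L overlapped-by E ✓
(L, H): L overlapped-by H ✓
(P, D): P overlapped-by D ✓
(R, A): R overlapped-by A ✓
(R, H): R overlapped-by H ✓
(R, W): R overlapped-by W ✓
(S, A): S overlapped-by A ✓
(S, H): S overlapped-by H ✓
(S, L): S overlapped-by L ✓
(S, W): S overlapped-by W ✓
(W, A): W overlapped-by A ✓
(W, H): W overlapped-by H ✓
Count: 19.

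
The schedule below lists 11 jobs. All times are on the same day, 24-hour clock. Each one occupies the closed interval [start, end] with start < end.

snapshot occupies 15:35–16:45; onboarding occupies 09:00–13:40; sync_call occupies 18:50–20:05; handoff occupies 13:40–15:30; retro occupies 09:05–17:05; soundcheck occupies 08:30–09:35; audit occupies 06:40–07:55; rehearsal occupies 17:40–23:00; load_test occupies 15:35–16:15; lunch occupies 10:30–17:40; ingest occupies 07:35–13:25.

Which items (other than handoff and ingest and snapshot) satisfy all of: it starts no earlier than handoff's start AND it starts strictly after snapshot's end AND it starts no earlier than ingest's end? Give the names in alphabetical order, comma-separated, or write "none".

rehearsal, sync_call

Conditions: its start is no earlier than handoff's start (X.start >= 13:40) AND its start is strictly after snapshot's end (X.start > 16:45) AND its start is no earlier than ingest's end (X.start >= 13:25).
audit: start 06:40 >= 13:40? ✗; start 06:40 > 16:45? ✗; start 06:40 >= 13:25? ✗ → no.
load_test: start 15:35 >= 13:40? ✓; start 15:35 > 16:45? ✗; start 15:35 >= 13:25? ✓ → no.
lunch: start 10:30 >= 13:40? ✗; start 10:30 > 16:45? ✗; start 10:30 >= 13:25? ✗ → no.
onboarding: start 09:00 >= 13:40? ✗; start 09:00 > 16:45? ✗; start 09:00 >= 13:25? ✗ → no.
rehearsal: start 17:40 >= 13:40? ✓; start 17:40 > 16:45? ✓; start 17:40 >= 13:25? ✓ → yes.
retro: start 09:05 >= 13:40? ✗; start 09:05 > 16:45? ✗; start 09:05 >= 13:25? ✗ → no.
soundcheck: start 08:30 >= 13:40? ✗; start 08:30 > 16:45? ✗; start 08:30 >= 13:25? ✗ → no.
sync_call: start 18:50 >= 13:40? ✓; start 18:50 > 16:45? ✓; start 18:50 >= 13:25? ✓ → yes.
Result: rehearsal, sync_call.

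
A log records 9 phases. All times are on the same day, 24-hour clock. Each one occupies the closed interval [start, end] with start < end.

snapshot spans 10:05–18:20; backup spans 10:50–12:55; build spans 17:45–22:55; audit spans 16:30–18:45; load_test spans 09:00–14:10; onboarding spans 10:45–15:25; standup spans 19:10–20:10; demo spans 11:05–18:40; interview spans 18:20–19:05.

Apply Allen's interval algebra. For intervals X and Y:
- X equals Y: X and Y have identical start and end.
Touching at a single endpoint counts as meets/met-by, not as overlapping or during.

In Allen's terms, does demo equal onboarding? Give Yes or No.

demo = [11:05, 18:40], onboarding = [10:45, 15:25].
Actual relation of demo to onboarding: overlapped-by.
Asked whether 'equals' holds → No.

No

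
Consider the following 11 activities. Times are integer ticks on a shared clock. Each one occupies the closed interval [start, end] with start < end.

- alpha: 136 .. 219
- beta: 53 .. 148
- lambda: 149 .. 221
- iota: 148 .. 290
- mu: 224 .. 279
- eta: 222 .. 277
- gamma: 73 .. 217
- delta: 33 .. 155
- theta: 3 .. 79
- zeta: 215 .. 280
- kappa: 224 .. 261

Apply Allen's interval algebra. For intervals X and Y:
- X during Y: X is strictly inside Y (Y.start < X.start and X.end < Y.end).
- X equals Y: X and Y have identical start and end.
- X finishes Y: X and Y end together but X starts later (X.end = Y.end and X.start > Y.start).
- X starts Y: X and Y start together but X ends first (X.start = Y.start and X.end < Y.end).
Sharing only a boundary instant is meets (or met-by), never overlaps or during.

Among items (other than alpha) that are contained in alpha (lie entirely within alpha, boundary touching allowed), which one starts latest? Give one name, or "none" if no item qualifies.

Target alpha = [136, 219].
beta [53, 148] → overlaps → excluded.
delta [33, 155] → overlaps → excluded.
eta [222, 277] → after → excluded.
gamma [73, 217] → overlaps → excluded.
iota [148, 290] → overlapped-by → excluded.
kappa [224, 261] → after → excluded.
lambda [149, 221] → overlapped-by → excluded.
mu [224, 279] → after → excluded.
theta [3, 79] → before → excluded.
zeta [215, 280] → overlapped-by → excluded.
No candidates → none.

none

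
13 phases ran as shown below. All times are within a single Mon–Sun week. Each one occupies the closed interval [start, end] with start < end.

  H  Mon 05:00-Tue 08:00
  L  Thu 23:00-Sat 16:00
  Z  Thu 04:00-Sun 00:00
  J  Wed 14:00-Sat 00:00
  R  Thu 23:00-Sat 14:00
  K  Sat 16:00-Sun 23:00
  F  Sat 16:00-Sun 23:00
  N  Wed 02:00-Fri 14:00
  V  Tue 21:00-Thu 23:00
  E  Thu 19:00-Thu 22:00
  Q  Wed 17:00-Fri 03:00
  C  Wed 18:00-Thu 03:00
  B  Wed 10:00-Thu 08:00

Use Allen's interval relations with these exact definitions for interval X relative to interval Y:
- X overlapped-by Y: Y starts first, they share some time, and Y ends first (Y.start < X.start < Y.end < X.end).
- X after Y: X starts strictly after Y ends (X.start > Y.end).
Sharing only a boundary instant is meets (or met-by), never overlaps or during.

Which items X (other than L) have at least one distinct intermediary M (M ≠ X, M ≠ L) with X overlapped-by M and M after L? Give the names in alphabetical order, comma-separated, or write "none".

none

Target L = [Thu 23:00, Sat 16:00].
Intermediaries M with M after L: none.
Union: none.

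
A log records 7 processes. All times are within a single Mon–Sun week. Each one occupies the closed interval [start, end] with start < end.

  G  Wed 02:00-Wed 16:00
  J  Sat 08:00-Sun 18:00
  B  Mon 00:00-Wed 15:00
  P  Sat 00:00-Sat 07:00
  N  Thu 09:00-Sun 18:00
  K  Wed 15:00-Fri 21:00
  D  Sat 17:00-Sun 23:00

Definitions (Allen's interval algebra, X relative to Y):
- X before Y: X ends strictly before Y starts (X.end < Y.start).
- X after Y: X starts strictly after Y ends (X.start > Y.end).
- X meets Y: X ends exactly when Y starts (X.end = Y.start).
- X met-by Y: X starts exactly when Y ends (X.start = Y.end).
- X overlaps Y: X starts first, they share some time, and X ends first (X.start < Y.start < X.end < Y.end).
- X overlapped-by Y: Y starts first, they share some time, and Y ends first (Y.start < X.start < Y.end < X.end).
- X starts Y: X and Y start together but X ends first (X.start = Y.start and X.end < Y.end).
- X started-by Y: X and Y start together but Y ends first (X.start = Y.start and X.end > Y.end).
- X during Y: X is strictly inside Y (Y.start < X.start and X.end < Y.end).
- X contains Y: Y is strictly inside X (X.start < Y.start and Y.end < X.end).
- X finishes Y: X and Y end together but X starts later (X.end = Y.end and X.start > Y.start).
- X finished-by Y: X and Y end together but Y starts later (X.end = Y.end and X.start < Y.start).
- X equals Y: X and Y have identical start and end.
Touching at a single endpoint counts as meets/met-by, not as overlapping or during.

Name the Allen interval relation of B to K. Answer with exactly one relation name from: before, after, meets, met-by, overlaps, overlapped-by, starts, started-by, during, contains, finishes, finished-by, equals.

B = [Mon 00:00, Wed 15:00]; K = [Wed 15:00, Fri 21:00].
Compare endpoints: B.start < K.start, B.start < K.end, B.end = K.start, B.end < K.end.
That pattern is 'meets'.

meets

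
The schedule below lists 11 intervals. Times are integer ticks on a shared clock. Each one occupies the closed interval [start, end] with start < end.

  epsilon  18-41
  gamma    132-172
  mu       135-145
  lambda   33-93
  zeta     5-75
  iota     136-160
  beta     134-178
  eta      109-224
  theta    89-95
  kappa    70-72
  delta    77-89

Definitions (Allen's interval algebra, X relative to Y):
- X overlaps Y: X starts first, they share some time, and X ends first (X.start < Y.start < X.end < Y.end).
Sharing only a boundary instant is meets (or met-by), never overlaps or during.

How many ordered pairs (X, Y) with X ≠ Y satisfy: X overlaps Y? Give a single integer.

5

Checking all 110 ordered pairs for relation 'overlaps'; matching pairs in alphabetical order:
(epsilon, lambda): epsilon overlaps lambda ✓
(gamma, beta): gamma overlaps beta ✓
(lambda, theta): lambda overlaps theta ✓
(mu, iota): mu overlaps iota ✓
(zeta, lambda): zeta overlaps lambda ✓
Count: 5.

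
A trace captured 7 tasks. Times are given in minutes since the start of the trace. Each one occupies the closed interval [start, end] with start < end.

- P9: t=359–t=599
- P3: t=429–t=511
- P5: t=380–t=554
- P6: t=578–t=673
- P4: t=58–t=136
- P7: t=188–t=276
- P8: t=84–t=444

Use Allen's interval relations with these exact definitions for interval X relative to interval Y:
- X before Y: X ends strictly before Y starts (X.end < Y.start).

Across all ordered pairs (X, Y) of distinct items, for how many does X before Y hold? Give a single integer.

Checking all 42 ordered pairs for relation 'before'; matching pairs in alphabetical order:
(P3, P6): P3 before P6 ✓
(P4, P3): P4 before P3 ✓
(P4, P5): P4 before P5 ✓
(P4, P6): P4 before P6 ✓
(P4, P7): P4 before P7 ✓
(P4, P9): P4 before P9 ✓
(P5, P6): P5 before P6 ✓
(P7, P3): P7 before P3 ✓
(P7, P5): P7 before P5 ✓
(P7, P6): P7 before P6 ✓
(P7, P9): P7 before P9 ✓
(P8, P6): P8 before P6 ✓
Count: 12.

12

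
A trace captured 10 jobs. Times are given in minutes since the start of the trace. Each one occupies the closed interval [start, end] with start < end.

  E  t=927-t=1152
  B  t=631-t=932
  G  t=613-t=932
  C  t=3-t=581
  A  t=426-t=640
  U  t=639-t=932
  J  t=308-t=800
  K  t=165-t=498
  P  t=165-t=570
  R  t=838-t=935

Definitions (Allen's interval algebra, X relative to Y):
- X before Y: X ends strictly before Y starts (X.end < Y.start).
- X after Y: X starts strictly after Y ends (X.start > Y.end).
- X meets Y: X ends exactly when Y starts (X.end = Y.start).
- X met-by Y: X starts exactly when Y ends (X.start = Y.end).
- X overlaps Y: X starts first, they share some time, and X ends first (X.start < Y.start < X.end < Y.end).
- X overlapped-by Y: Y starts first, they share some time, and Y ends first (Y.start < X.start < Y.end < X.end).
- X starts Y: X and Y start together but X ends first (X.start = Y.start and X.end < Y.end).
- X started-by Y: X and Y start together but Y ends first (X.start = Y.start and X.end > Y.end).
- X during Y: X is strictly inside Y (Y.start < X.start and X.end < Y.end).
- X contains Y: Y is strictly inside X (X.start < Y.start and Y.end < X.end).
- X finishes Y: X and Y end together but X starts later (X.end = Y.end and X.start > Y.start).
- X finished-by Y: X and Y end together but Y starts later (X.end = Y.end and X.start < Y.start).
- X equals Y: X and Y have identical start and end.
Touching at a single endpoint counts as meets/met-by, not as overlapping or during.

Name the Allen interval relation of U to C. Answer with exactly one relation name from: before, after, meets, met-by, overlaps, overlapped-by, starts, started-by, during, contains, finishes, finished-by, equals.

after

U = [t=639, t=932]; C = [t=3, t=581].
Compare endpoints: U.start > C.start, U.start > C.end, U.end > C.start, U.end > C.end.
That pattern is 'after'.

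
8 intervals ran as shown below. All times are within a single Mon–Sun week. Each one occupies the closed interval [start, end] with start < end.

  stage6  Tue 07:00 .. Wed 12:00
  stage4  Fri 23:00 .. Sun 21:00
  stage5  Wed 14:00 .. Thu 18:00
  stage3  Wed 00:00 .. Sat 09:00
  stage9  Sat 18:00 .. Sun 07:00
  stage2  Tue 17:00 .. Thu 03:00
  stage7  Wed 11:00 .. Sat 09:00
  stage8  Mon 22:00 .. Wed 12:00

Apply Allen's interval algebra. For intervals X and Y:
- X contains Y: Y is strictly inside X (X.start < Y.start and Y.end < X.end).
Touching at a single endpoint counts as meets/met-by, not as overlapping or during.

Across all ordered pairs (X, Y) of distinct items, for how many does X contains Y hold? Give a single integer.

3

Checking all 56 ordered pairs for relation 'contains'; matching pairs in alphabetical order:
(stage3, stage5): stage3 contains stage5 ✓
(stage4, stage9): stage4 contains stage9 ✓
(stage7, stage5): stage7 contains stage5 ✓
Count: 3.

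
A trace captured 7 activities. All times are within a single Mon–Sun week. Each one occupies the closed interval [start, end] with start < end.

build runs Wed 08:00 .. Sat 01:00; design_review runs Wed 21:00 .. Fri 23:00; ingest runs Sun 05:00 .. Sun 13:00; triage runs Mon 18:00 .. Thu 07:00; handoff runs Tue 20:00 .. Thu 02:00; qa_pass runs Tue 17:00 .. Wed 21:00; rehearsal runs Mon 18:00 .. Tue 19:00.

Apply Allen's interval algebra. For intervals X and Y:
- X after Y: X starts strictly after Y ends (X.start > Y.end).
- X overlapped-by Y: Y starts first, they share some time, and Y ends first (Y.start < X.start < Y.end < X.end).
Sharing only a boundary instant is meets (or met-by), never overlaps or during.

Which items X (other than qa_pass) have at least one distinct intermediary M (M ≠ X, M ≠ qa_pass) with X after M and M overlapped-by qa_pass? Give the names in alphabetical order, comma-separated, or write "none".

Target qa_pass = [Tue 17:00, Wed 21:00].
Intermediaries M with M overlapped-by qa_pass: build, handoff.
Via build — items with X after build: ingest.
Via handoff — items with X after handoff: ingest.
Union: ingest.

ingest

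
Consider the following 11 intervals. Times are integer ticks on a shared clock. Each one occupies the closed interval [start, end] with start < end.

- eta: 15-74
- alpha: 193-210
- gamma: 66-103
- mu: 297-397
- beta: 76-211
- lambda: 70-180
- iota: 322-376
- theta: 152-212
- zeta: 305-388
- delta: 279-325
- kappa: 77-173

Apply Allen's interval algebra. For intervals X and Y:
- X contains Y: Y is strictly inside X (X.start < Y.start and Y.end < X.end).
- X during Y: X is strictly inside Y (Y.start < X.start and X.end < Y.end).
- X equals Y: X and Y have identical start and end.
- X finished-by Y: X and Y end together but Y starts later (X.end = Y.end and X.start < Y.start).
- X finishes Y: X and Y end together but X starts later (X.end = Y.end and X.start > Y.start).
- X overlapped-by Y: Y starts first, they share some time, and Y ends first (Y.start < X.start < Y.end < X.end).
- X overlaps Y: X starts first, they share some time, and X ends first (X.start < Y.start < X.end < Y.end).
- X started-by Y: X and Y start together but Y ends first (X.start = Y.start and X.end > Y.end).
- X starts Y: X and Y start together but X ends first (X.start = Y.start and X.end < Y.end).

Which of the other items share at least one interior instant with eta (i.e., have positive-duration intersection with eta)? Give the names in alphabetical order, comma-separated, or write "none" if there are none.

gamma, lambda

Target eta = [15, 74].
alpha [193, 210] → after → no.
beta [76, 211] → after → no.
delta [279, 325] → after → no.
gamma [66, 103] → overlapped-by → yes.
iota [322, 376] → after → no.
kappa [77, 173] → after → no.
lambda [70, 180] → overlapped-by → yes.
mu [297, 397] → after → no.
theta [152, 212] → after → no.
zeta [305, 388] → after → no.
Result: gamma, lambda.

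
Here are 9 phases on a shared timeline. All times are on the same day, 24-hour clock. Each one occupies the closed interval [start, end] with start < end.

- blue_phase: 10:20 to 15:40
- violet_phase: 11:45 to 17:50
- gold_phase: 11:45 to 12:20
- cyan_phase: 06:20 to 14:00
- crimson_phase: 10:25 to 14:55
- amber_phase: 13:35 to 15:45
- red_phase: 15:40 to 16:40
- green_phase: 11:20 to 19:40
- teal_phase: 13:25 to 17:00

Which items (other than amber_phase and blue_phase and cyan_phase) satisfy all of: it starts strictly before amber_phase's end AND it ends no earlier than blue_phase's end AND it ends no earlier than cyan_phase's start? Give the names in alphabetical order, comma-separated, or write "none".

green_phase, red_phase, teal_phase, violet_phase

Conditions: its start is strictly before amber_phase's end (X.start < 15:45) AND its end is no earlier than blue_phase's end (X.end >= 15:40) AND its end is no earlier than cyan_phase's start (X.end >= 06:20).
crimson_phase: start 10:25 < 15:45? ✓; end 14:55 >= 15:40? ✗; end 14:55 >= 06:20? ✓ → no.
gold_phase: start 11:45 < 15:45? ✓; end 12:20 >= 15:40? ✗; end 12:20 >= 06:20? ✓ → no.
green_phase: start 11:20 < 15:45? ✓; end 19:40 >= 15:40? ✓; end 19:40 >= 06:20? ✓ → yes.
red_phase: start 15:40 < 15:45? ✓; end 16:40 >= 15:40? ✓; end 16:40 >= 06:20? ✓ → yes.
teal_phase: start 13:25 < 15:45? ✓; end 17:00 >= 15:40? ✓; end 17:00 >= 06:20? ✓ → yes.
violet_phase: start 11:45 < 15:45? ✓; end 17:50 >= 15:40? ✓; end 17:50 >= 06:20? ✓ → yes.
Result: green_phase, red_phase, teal_phase, violet_phase.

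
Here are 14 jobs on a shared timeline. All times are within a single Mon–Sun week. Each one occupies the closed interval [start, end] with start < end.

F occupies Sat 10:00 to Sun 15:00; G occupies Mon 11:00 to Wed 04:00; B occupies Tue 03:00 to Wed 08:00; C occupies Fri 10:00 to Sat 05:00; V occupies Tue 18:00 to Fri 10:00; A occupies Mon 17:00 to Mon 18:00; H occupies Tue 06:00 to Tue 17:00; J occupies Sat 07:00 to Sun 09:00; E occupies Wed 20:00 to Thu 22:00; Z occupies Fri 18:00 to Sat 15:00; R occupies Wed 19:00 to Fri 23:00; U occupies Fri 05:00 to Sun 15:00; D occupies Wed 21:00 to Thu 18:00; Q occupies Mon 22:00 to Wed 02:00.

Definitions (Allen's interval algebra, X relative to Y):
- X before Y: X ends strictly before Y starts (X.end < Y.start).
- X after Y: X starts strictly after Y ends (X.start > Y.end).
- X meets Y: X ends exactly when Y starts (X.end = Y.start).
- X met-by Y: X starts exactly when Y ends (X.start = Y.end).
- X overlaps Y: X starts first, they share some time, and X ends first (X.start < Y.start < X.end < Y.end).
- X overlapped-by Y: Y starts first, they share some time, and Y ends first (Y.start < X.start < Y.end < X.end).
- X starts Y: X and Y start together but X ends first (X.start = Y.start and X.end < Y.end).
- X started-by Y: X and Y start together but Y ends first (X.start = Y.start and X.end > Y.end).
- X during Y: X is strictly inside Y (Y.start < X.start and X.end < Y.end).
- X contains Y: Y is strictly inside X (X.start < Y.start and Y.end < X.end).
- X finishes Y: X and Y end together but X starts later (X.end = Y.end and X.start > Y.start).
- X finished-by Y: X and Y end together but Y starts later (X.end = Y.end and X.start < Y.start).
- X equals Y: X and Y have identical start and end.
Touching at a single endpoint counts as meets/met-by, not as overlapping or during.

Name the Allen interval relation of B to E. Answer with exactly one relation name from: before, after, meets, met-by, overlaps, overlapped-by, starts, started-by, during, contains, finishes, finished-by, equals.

before

B = [Tue 03:00, Wed 08:00]; E = [Wed 20:00, Thu 22:00].
Compare endpoints: B.start < E.start, B.start < E.end, B.end < E.start, B.end < E.end.
That pattern is 'before'.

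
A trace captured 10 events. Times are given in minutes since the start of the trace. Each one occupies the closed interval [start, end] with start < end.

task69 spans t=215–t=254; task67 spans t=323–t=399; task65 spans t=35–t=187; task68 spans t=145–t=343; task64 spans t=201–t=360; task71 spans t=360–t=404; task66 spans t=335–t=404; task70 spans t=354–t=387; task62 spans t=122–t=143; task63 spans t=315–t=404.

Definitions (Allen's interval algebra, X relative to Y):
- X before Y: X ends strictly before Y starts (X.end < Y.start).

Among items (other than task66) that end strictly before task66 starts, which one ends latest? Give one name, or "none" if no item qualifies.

task69

Target task66 = [t=335, t=404].
task62 [t=122, t=143] → before → candidate.
task63 [t=315, t=404] → finished-by → excluded.
task64 [t=201, t=360] → overlaps → excluded.
task65 [t=35, t=187] → before → candidate.
task67 [t=323, t=399] → overlaps → excluded.
task68 [t=145, t=343] → overlaps → excluded.
task69 [t=215, t=254] → before → candidate.
task70 [t=354, t=387] → during → excluded.
task71 [t=360, t=404] → finishes → excluded.
Among candidates, latest end is t=254 → task69.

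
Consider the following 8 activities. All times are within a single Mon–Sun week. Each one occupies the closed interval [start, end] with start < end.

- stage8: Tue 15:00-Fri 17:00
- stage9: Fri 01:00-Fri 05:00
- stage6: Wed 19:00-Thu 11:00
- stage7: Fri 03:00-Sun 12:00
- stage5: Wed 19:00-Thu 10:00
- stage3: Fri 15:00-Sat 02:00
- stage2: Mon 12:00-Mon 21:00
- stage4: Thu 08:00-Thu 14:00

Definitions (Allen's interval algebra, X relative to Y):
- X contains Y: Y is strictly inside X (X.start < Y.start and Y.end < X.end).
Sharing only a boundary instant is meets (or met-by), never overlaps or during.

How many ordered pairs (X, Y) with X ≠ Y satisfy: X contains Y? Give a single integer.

Checking all 56 ordered pairs for relation 'contains'; matching pairs in alphabetical order:
(stage7, stage3): stage7 contains stage3 ✓
(stage8, stage4): stage8 contains stage4 ✓
(stage8, stage5): stage8 contains stage5 ✓
(stage8, stage6): stage8 contains stage6 ✓
(stage8, stage9): stage8 contains stage9 ✓
Count: 5.

5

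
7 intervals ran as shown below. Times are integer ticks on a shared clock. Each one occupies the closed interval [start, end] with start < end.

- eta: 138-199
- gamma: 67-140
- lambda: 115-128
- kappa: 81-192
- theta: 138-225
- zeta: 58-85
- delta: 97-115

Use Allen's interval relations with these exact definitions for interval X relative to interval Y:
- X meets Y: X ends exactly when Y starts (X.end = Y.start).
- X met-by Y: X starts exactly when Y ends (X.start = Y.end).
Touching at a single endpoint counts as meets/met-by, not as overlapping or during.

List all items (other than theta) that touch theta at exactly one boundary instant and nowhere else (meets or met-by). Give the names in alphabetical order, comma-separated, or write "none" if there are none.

none

Target theta = [138, 225].
delta [97, 115] → before → no.
eta [138, 199] → starts → no.
gamma [67, 140] → overlaps → no.
kappa [81, 192] → overlaps → no.
lambda [115, 128] → before → no.
zeta [58, 85] → before → no.
Result: none.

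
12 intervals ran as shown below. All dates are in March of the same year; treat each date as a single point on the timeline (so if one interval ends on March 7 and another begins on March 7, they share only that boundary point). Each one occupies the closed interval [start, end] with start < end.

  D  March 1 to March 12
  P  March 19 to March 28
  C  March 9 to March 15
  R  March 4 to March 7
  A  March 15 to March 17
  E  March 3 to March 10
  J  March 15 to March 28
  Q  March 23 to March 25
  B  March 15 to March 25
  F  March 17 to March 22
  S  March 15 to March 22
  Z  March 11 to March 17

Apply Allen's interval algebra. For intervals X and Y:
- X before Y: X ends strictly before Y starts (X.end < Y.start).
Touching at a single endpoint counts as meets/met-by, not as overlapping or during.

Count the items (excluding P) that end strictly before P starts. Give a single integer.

6

Target P = [March 19, March 28].
A [March 15, March 17] → before → counts.
B [March 15, March 25] → overlaps → no.
C [March 9, March 15] → before → counts.
D [March 1, March 12] → before → counts.
E [March 3, March 10] → before → counts.
F [March 17, March 22] → overlaps → no.
J [March 15, March 28] → finished-by → no.
Q [March 23, March 25] → during → no.
R [March 4, March 7] → before → counts.
S [March 15, March 22] → overlaps → no.
Z [March 11, March 17] → before → counts.
Total: 6.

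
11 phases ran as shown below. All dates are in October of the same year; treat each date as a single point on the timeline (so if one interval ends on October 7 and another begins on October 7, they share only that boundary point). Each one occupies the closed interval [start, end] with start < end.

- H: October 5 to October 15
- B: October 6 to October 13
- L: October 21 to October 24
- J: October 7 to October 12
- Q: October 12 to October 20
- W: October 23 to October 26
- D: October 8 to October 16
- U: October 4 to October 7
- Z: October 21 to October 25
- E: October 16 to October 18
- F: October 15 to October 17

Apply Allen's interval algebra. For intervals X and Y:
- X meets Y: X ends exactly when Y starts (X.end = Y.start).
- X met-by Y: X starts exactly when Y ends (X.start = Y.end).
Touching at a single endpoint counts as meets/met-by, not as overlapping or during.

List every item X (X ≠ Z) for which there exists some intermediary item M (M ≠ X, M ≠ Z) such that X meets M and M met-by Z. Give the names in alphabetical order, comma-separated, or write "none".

none

Target Z = [October 21, October 25].
Intermediaries M with M met-by Z: none.
Union: none.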